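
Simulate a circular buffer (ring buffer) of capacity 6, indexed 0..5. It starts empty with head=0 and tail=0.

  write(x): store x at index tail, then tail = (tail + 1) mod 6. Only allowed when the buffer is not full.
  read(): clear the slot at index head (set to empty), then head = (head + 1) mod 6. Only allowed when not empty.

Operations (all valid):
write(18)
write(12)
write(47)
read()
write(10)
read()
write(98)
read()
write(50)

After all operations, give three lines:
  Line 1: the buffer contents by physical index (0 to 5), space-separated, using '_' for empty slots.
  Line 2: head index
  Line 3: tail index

Answer: _ _ _ 10 98 50
3
0

Derivation:
write(18): buf=[18 _ _ _ _ _], head=0, tail=1, size=1
write(12): buf=[18 12 _ _ _ _], head=0, tail=2, size=2
write(47): buf=[18 12 47 _ _ _], head=0, tail=3, size=3
read(): buf=[_ 12 47 _ _ _], head=1, tail=3, size=2
write(10): buf=[_ 12 47 10 _ _], head=1, tail=4, size=3
read(): buf=[_ _ 47 10 _ _], head=2, tail=4, size=2
write(98): buf=[_ _ 47 10 98 _], head=2, tail=5, size=3
read(): buf=[_ _ _ 10 98 _], head=3, tail=5, size=2
write(50): buf=[_ _ _ 10 98 50], head=3, tail=0, size=3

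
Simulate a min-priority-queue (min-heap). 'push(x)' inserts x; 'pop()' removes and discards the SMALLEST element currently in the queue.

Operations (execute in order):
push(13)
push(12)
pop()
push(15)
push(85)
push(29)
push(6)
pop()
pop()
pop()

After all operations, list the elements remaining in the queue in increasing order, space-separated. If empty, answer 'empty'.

Answer: 29 85

Derivation:
push(13): heap contents = [13]
push(12): heap contents = [12, 13]
pop() → 12: heap contents = [13]
push(15): heap contents = [13, 15]
push(85): heap contents = [13, 15, 85]
push(29): heap contents = [13, 15, 29, 85]
push(6): heap contents = [6, 13, 15, 29, 85]
pop() → 6: heap contents = [13, 15, 29, 85]
pop() → 13: heap contents = [15, 29, 85]
pop() → 15: heap contents = [29, 85]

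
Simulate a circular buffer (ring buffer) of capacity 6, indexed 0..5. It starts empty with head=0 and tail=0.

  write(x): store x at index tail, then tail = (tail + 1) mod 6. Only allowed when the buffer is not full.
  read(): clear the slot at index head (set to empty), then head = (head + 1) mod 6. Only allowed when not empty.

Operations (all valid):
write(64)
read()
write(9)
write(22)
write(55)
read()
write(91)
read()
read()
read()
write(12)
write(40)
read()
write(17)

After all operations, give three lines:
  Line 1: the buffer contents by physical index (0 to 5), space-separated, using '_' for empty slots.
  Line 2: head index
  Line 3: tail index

Answer: 40 17 _ _ _ _
0
2

Derivation:
write(64): buf=[64 _ _ _ _ _], head=0, tail=1, size=1
read(): buf=[_ _ _ _ _ _], head=1, tail=1, size=0
write(9): buf=[_ 9 _ _ _ _], head=1, tail=2, size=1
write(22): buf=[_ 9 22 _ _ _], head=1, tail=3, size=2
write(55): buf=[_ 9 22 55 _ _], head=1, tail=4, size=3
read(): buf=[_ _ 22 55 _ _], head=2, tail=4, size=2
write(91): buf=[_ _ 22 55 91 _], head=2, tail=5, size=3
read(): buf=[_ _ _ 55 91 _], head=3, tail=5, size=2
read(): buf=[_ _ _ _ 91 _], head=4, tail=5, size=1
read(): buf=[_ _ _ _ _ _], head=5, tail=5, size=0
write(12): buf=[_ _ _ _ _ 12], head=5, tail=0, size=1
write(40): buf=[40 _ _ _ _ 12], head=5, tail=1, size=2
read(): buf=[40 _ _ _ _ _], head=0, tail=1, size=1
write(17): buf=[40 17 _ _ _ _], head=0, tail=2, size=2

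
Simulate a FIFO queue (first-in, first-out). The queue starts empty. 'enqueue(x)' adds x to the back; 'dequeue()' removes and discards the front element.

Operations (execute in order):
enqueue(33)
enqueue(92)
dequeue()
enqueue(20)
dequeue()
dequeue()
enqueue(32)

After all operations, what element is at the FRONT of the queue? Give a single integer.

Answer: 32

Derivation:
enqueue(33): queue = [33]
enqueue(92): queue = [33, 92]
dequeue(): queue = [92]
enqueue(20): queue = [92, 20]
dequeue(): queue = [20]
dequeue(): queue = []
enqueue(32): queue = [32]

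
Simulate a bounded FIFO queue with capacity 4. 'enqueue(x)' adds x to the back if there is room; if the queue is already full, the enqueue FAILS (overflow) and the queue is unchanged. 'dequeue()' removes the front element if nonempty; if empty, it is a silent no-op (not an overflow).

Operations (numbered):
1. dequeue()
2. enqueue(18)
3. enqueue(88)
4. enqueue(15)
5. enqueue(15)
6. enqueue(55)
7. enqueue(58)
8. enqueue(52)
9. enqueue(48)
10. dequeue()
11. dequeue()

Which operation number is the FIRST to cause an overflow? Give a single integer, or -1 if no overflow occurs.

Answer: 6

Derivation:
1. dequeue(): empty, no-op, size=0
2. enqueue(18): size=1
3. enqueue(88): size=2
4. enqueue(15): size=3
5. enqueue(15): size=4
6. enqueue(55): size=4=cap → OVERFLOW (fail)
7. enqueue(58): size=4=cap → OVERFLOW (fail)
8. enqueue(52): size=4=cap → OVERFLOW (fail)
9. enqueue(48): size=4=cap → OVERFLOW (fail)
10. dequeue(): size=3
11. dequeue(): size=2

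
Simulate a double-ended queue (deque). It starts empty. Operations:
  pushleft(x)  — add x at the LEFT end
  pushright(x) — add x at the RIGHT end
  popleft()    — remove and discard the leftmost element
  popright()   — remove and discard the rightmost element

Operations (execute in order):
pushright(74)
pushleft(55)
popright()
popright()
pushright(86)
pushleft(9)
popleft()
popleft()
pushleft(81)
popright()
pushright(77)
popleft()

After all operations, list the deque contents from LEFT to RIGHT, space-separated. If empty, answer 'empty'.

Answer: empty

Derivation:
pushright(74): [74]
pushleft(55): [55, 74]
popright(): [55]
popright(): []
pushright(86): [86]
pushleft(9): [9, 86]
popleft(): [86]
popleft(): []
pushleft(81): [81]
popright(): []
pushright(77): [77]
popleft(): []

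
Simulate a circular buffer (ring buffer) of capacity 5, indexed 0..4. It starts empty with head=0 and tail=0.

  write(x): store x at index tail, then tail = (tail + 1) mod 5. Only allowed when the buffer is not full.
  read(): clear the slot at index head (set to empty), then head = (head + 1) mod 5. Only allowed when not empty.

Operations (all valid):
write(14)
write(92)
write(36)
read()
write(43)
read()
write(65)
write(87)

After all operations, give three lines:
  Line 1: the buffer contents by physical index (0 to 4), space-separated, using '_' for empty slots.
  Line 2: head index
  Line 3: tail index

write(14): buf=[14 _ _ _ _], head=0, tail=1, size=1
write(92): buf=[14 92 _ _ _], head=0, tail=2, size=2
write(36): buf=[14 92 36 _ _], head=0, tail=3, size=3
read(): buf=[_ 92 36 _ _], head=1, tail=3, size=2
write(43): buf=[_ 92 36 43 _], head=1, tail=4, size=3
read(): buf=[_ _ 36 43 _], head=2, tail=4, size=2
write(65): buf=[_ _ 36 43 65], head=2, tail=0, size=3
write(87): buf=[87 _ 36 43 65], head=2, tail=1, size=4

Answer: 87 _ 36 43 65
2
1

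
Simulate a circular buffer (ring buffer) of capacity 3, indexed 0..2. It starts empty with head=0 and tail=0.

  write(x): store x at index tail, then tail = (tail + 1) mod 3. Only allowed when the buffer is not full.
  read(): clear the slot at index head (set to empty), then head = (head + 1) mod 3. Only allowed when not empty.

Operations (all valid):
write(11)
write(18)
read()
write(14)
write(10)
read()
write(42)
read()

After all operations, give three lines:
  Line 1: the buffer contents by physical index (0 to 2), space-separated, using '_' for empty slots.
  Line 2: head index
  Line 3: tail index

write(11): buf=[11 _ _], head=0, tail=1, size=1
write(18): buf=[11 18 _], head=0, tail=2, size=2
read(): buf=[_ 18 _], head=1, tail=2, size=1
write(14): buf=[_ 18 14], head=1, tail=0, size=2
write(10): buf=[10 18 14], head=1, tail=1, size=3
read(): buf=[10 _ 14], head=2, tail=1, size=2
write(42): buf=[10 42 14], head=2, tail=2, size=3
read(): buf=[10 42 _], head=0, tail=2, size=2

Answer: 10 42 _
0
2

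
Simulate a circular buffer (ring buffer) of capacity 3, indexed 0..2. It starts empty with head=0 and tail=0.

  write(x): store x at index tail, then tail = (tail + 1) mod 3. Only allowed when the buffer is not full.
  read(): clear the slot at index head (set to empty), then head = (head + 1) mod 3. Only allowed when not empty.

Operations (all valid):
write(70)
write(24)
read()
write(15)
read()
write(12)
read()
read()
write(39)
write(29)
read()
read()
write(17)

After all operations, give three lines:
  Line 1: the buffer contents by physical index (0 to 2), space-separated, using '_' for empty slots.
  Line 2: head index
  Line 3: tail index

write(70): buf=[70 _ _], head=0, tail=1, size=1
write(24): buf=[70 24 _], head=0, tail=2, size=2
read(): buf=[_ 24 _], head=1, tail=2, size=1
write(15): buf=[_ 24 15], head=1, tail=0, size=2
read(): buf=[_ _ 15], head=2, tail=0, size=1
write(12): buf=[12 _ 15], head=2, tail=1, size=2
read(): buf=[12 _ _], head=0, tail=1, size=1
read(): buf=[_ _ _], head=1, tail=1, size=0
write(39): buf=[_ 39 _], head=1, tail=2, size=1
write(29): buf=[_ 39 29], head=1, tail=0, size=2
read(): buf=[_ _ 29], head=2, tail=0, size=1
read(): buf=[_ _ _], head=0, tail=0, size=0
write(17): buf=[17 _ _], head=0, tail=1, size=1

Answer: 17 _ _
0
1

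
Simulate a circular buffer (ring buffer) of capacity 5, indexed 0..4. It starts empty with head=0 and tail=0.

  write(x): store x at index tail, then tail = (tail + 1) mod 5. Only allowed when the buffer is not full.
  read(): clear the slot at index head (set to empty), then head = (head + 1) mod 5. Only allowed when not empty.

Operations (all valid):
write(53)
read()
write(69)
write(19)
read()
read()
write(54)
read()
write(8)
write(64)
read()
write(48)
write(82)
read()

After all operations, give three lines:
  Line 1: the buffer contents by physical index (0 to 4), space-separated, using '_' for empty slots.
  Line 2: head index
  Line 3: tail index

Answer: _ 48 82 _ _
1
3

Derivation:
write(53): buf=[53 _ _ _ _], head=0, tail=1, size=1
read(): buf=[_ _ _ _ _], head=1, tail=1, size=0
write(69): buf=[_ 69 _ _ _], head=1, tail=2, size=1
write(19): buf=[_ 69 19 _ _], head=1, tail=3, size=2
read(): buf=[_ _ 19 _ _], head=2, tail=3, size=1
read(): buf=[_ _ _ _ _], head=3, tail=3, size=0
write(54): buf=[_ _ _ 54 _], head=3, tail=4, size=1
read(): buf=[_ _ _ _ _], head=4, tail=4, size=0
write(8): buf=[_ _ _ _ 8], head=4, tail=0, size=1
write(64): buf=[64 _ _ _ 8], head=4, tail=1, size=2
read(): buf=[64 _ _ _ _], head=0, tail=1, size=1
write(48): buf=[64 48 _ _ _], head=0, tail=2, size=2
write(82): buf=[64 48 82 _ _], head=0, tail=3, size=3
read(): buf=[_ 48 82 _ _], head=1, tail=3, size=2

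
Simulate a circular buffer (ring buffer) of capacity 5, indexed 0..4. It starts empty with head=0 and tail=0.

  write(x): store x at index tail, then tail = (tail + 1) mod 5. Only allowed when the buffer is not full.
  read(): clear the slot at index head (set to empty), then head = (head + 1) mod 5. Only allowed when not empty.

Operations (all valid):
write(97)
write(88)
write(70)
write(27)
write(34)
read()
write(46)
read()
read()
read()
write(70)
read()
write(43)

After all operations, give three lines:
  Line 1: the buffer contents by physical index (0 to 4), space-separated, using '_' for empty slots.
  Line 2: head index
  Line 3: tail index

write(97): buf=[97 _ _ _ _], head=0, tail=1, size=1
write(88): buf=[97 88 _ _ _], head=0, tail=2, size=2
write(70): buf=[97 88 70 _ _], head=0, tail=3, size=3
write(27): buf=[97 88 70 27 _], head=0, tail=4, size=4
write(34): buf=[97 88 70 27 34], head=0, tail=0, size=5
read(): buf=[_ 88 70 27 34], head=1, tail=0, size=4
write(46): buf=[46 88 70 27 34], head=1, tail=1, size=5
read(): buf=[46 _ 70 27 34], head=2, tail=1, size=4
read(): buf=[46 _ _ 27 34], head=3, tail=1, size=3
read(): buf=[46 _ _ _ 34], head=4, tail=1, size=2
write(70): buf=[46 70 _ _ 34], head=4, tail=2, size=3
read(): buf=[46 70 _ _ _], head=0, tail=2, size=2
write(43): buf=[46 70 43 _ _], head=0, tail=3, size=3

Answer: 46 70 43 _ _
0
3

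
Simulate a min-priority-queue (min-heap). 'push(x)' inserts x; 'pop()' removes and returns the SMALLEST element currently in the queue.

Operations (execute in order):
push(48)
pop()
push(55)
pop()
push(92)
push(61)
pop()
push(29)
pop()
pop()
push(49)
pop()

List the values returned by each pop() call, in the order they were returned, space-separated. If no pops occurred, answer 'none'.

Answer: 48 55 61 29 92 49

Derivation:
push(48): heap contents = [48]
pop() → 48: heap contents = []
push(55): heap contents = [55]
pop() → 55: heap contents = []
push(92): heap contents = [92]
push(61): heap contents = [61, 92]
pop() → 61: heap contents = [92]
push(29): heap contents = [29, 92]
pop() → 29: heap contents = [92]
pop() → 92: heap contents = []
push(49): heap contents = [49]
pop() → 49: heap contents = []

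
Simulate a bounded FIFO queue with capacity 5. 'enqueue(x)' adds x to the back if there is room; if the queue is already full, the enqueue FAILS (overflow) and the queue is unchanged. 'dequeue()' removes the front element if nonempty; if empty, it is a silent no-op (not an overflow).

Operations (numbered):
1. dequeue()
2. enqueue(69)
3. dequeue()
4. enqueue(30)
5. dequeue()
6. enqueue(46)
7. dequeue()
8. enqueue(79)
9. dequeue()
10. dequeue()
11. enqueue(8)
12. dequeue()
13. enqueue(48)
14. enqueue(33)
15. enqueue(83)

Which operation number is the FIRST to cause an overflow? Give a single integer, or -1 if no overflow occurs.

Answer: -1

Derivation:
1. dequeue(): empty, no-op, size=0
2. enqueue(69): size=1
3. dequeue(): size=0
4. enqueue(30): size=1
5. dequeue(): size=0
6. enqueue(46): size=1
7. dequeue(): size=0
8. enqueue(79): size=1
9. dequeue(): size=0
10. dequeue(): empty, no-op, size=0
11. enqueue(8): size=1
12. dequeue(): size=0
13. enqueue(48): size=1
14. enqueue(33): size=2
15. enqueue(83): size=3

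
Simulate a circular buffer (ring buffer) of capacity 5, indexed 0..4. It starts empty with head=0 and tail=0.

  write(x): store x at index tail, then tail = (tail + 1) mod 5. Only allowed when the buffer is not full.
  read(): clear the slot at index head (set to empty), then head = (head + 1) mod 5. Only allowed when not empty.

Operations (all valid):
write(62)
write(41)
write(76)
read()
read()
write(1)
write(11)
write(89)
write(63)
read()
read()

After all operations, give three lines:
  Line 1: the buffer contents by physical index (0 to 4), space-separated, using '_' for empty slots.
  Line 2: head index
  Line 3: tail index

Answer: 89 63 _ _ 11
4
2

Derivation:
write(62): buf=[62 _ _ _ _], head=0, tail=1, size=1
write(41): buf=[62 41 _ _ _], head=0, tail=2, size=2
write(76): buf=[62 41 76 _ _], head=0, tail=3, size=3
read(): buf=[_ 41 76 _ _], head=1, tail=3, size=2
read(): buf=[_ _ 76 _ _], head=2, tail=3, size=1
write(1): buf=[_ _ 76 1 _], head=2, tail=4, size=2
write(11): buf=[_ _ 76 1 11], head=2, tail=0, size=3
write(89): buf=[89 _ 76 1 11], head=2, tail=1, size=4
write(63): buf=[89 63 76 1 11], head=2, tail=2, size=5
read(): buf=[89 63 _ 1 11], head=3, tail=2, size=4
read(): buf=[89 63 _ _ 11], head=4, tail=2, size=3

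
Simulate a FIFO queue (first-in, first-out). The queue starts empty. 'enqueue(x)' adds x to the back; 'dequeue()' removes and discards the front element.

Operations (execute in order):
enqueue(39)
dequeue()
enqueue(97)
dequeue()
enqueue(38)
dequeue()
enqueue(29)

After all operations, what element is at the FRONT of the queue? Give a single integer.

enqueue(39): queue = [39]
dequeue(): queue = []
enqueue(97): queue = [97]
dequeue(): queue = []
enqueue(38): queue = [38]
dequeue(): queue = []
enqueue(29): queue = [29]

Answer: 29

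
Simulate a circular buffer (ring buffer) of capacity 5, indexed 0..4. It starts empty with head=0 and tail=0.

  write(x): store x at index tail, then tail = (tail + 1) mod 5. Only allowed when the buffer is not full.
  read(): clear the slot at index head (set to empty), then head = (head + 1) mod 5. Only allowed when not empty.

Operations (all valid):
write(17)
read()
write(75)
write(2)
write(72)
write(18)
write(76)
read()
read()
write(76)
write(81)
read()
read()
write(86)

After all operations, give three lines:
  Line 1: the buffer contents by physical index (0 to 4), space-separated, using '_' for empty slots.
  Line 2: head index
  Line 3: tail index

Answer: 76 76 81 86 _
0
4

Derivation:
write(17): buf=[17 _ _ _ _], head=0, tail=1, size=1
read(): buf=[_ _ _ _ _], head=1, tail=1, size=0
write(75): buf=[_ 75 _ _ _], head=1, tail=2, size=1
write(2): buf=[_ 75 2 _ _], head=1, tail=3, size=2
write(72): buf=[_ 75 2 72 _], head=1, tail=4, size=3
write(18): buf=[_ 75 2 72 18], head=1, tail=0, size=4
write(76): buf=[76 75 2 72 18], head=1, tail=1, size=5
read(): buf=[76 _ 2 72 18], head=2, tail=1, size=4
read(): buf=[76 _ _ 72 18], head=3, tail=1, size=3
write(76): buf=[76 76 _ 72 18], head=3, tail=2, size=4
write(81): buf=[76 76 81 72 18], head=3, tail=3, size=5
read(): buf=[76 76 81 _ 18], head=4, tail=3, size=4
read(): buf=[76 76 81 _ _], head=0, tail=3, size=3
write(86): buf=[76 76 81 86 _], head=0, tail=4, size=4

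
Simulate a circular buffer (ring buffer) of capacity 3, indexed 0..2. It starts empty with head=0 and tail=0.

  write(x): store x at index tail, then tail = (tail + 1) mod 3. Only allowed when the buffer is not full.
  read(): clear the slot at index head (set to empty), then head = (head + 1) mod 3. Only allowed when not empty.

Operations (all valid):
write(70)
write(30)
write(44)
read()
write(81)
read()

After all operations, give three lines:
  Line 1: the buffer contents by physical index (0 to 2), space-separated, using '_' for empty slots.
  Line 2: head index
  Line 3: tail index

write(70): buf=[70 _ _], head=0, tail=1, size=1
write(30): buf=[70 30 _], head=0, tail=2, size=2
write(44): buf=[70 30 44], head=0, tail=0, size=3
read(): buf=[_ 30 44], head=1, tail=0, size=2
write(81): buf=[81 30 44], head=1, tail=1, size=3
read(): buf=[81 _ 44], head=2, tail=1, size=2

Answer: 81 _ 44
2
1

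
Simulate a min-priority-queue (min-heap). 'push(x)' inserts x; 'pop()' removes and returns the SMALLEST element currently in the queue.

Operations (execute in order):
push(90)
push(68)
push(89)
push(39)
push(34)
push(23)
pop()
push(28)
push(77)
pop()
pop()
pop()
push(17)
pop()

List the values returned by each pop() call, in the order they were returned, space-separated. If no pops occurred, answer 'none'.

push(90): heap contents = [90]
push(68): heap contents = [68, 90]
push(89): heap contents = [68, 89, 90]
push(39): heap contents = [39, 68, 89, 90]
push(34): heap contents = [34, 39, 68, 89, 90]
push(23): heap contents = [23, 34, 39, 68, 89, 90]
pop() → 23: heap contents = [34, 39, 68, 89, 90]
push(28): heap contents = [28, 34, 39, 68, 89, 90]
push(77): heap contents = [28, 34, 39, 68, 77, 89, 90]
pop() → 28: heap contents = [34, 39, 68, 77, 89, 90]
pop() → 34: heap contents = [39, 68, 77, 89, 90]
pop() → 39: heap contents = [68, 77, 89, 90]
push(17): heap contents = [17, 68, 77, 89, 90]
pop() → 17: heap contents = [68, 77, 89, 90]

Answer: 23 28 34 39 17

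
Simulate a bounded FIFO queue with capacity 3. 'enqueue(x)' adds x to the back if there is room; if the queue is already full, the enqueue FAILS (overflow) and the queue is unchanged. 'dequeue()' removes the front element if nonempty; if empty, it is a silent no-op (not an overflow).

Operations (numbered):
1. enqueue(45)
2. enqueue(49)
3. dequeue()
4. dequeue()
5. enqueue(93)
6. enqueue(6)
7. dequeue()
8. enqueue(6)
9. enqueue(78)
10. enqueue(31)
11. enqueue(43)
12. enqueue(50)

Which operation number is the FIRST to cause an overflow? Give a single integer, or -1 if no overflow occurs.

1. enqueue(45): size=1
2. enqueue(49): size=2
3. dequeue(): size=1
4. dequeue(): size=0
5. enqueue(93): size=1
6. enqueue(6): size=2
7. dequeue(): size=1
8. enqueue(6): size=2
9. enqueue(78): size=3
10. enqueue(31): size=3=cap → OVERFLOW (fail)
11. enqueue(43): size=3=cap → OVERFLOW (fail)
12. enqueue(50): size=3=cap → OVERFLOW (fail)

Answer: 10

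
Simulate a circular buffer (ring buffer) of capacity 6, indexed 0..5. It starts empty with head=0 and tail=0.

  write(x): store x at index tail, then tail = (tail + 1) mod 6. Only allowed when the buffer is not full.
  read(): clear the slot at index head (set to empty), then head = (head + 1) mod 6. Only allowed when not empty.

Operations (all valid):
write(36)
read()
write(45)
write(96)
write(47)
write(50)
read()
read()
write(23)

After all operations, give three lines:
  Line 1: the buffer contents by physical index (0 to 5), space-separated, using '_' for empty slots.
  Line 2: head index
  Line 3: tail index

write(36): buf=[36 _ _ _ _ _], head=0, tail=1, size=1
read(): buf=[_ _ _ _ _ _], head=1, tail=1, size=0
write(45): buf=[_ 45 _ _ _ _], head=1, tail=2, size=1
write(96): buf=[_ 45 96 _ _ _], head=1, tail=3, size=2
write(47): buf=[_ 45 96 47 _ _], head=1, tail=4, size=3
write(50): buf=[_ 45 96 47 50 _], head=1, tail=5, size=4
read(): buf=[_ _ 96 47 50 _], head=2, tail=5, size=3
read(): buf=[_ _ _ 47 50 _], head=3, tail=5, size=2
write(23): buf=[_ _ _ 47 50 23], head=3, tail=0, size=3

Answer: _ _ _ 47 50 23
3
0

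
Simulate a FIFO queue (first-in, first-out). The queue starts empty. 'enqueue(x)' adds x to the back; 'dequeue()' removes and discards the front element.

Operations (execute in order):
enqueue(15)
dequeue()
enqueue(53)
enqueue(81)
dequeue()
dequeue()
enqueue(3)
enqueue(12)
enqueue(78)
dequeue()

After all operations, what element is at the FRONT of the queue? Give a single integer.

Answer: 12

Derivation:
enqueue(15): queue = [15]
dequeue(): queue = []
enqueue(53): queue = [53]
enqueue(81): queue = [53, 81]
dequeue(): queue = [81]
dequeue(): queue = []
enqueue(3): queue = [3]
enqueue(12): queue = [3, 12]
enqueue(78): queue = [3, 12, 78]
dequeue(): queue = [12, 78]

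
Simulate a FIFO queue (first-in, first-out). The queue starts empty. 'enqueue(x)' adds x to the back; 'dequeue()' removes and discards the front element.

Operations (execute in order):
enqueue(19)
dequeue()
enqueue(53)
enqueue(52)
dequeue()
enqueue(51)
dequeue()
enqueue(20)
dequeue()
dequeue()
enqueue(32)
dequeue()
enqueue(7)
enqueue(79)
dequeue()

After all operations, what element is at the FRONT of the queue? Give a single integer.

enqueue(19): queue = [19]
dequeue(): queue = []
enqueue(53): queue = [53]
enqueue(52): queue = [53, 52]
dequeue(): queue = [52]
enqueue(51): queue = [52, 51]
dequeue(): queue = [51]
enqueue(20): queue = [51, 20]
dequeue(): queue = [20]
dequeue(): queue = []
enqueue(32): queue = [32]
dequeue(): queue = []
enqueue(7): queue = [7]
enqueue(79): queue = [7, 79]
dequeue(): queue = [79]

Answer: 79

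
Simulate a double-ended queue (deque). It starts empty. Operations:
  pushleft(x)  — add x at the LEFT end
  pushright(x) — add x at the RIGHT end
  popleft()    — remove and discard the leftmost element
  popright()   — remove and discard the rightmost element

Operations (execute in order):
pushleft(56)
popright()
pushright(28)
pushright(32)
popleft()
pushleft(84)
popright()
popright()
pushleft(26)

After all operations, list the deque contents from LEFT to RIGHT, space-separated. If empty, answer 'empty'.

Answer: 26

Derivation:
pushleft(56): [56]
popright(): []
pushright(28): [28]
pushright(32): [28, 32]
popleft(): [32]
pushleft(84): [84, 32]
popright(): [84]
popright(): []
pushleft(26): [26]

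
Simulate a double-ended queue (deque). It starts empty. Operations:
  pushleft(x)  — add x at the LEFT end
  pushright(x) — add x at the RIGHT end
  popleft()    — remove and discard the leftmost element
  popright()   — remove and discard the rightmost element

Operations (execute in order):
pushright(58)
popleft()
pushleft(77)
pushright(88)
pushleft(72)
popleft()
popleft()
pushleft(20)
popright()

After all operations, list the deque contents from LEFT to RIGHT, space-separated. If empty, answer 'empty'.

pushright(58): [58]
popleft(): []
pushleft(77): [77]
pushright(88): [77, 88]
pushleft(72): [72, 77, 88]
popleft(): [77, 88]
popleft(): [88]
pushleft(20): [20, 88]
popright(): [20]

Answer: 20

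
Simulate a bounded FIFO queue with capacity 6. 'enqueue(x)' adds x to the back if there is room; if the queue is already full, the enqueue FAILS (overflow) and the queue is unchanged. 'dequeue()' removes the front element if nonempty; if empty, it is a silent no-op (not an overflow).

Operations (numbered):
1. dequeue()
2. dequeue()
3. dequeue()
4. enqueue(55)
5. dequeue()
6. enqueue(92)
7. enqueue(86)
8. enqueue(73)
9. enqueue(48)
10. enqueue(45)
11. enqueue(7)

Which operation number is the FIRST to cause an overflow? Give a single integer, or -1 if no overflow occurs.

1. dequeue(): empty, no-op, size=0
2. dequeue(): empty, no-op, size=0
3. dequeue(): empty, no-op, size=0
4. enqueue(55): size=1
5. dequeue(): size=0
6. enqueue(92): size=1
7. enqueue(86): size=2
8. enqueue(73): size=3
9. enqueue(48): size=4
10. enqueue(45): size=5
11. enqueue(7): size=6

Answer: -1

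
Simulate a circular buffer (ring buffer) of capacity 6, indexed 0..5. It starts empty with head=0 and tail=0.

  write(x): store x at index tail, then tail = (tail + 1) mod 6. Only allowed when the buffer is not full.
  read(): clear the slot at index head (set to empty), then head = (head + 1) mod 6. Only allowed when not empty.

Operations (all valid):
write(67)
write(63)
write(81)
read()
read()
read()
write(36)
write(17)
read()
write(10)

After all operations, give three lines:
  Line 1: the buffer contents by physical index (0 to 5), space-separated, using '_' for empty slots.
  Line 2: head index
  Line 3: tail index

write(67): buf=[67 _ _ _ _ _], head=0, tail=1, size=1
write(63): buf=[67 63 _ _ _ _], head=0, tail=2, size=2
write(81): buf=[67 63 81 _ _ _], head=0, tail=3, size=3
read(): buf=[_ 63 81 _ _ _], head=1, tail=3, size=2
read(): buf=[_ _ 81 _ _ _], head=2, tail=3, size=1
read(): buf=[_ _ _ _ _ _], head=3, tail=3, size=0
write(36): buf=[_ _ _ 36 _ _], head=3, tail=4, size=1
write(17): buf=[_ _ _ 36 17 _], head=3, tail=5, size=2
read(): buf=[_ _ _ _ 17 _], head=4, tail=5, size=1
write(10): buf=[_ _ _ _ 17 10], head=4, tail=0, size=2

Answer: _ _ _ _ 17 10
4
0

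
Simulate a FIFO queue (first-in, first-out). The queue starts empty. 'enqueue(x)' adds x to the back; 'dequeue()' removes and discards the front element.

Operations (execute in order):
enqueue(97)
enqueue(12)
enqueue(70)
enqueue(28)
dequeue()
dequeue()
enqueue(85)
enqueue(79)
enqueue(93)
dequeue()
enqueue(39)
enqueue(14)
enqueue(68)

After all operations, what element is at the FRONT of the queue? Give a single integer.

enqueue(97): queue = [97]
enqueue(12): queue = [97, 12]
enqueue(70): queue = [97, 12, 70]
enqueue(28): queue = [97, 12, 70, 28]
dequeue(): queue = [12, 70, 28]
dequeue(): queue = [70, 28]
enqueue(85): queue = [70, 28, 85]
enqueue(79): queue = [70, 28, 85, 79]
enqueue(93): queue = [70, 28, 85, 79, 93]
dequeue(): queue = [28, 85, 79, 93]
enqueue(39): queue = [28, 85, 79, 93, 39]
enqueue(14): queue = [28, 85, 79, 93, 39, 14]
enqueue(68): queue = [28, 85, 79, 93, 39, 14, 68]

Answer: 28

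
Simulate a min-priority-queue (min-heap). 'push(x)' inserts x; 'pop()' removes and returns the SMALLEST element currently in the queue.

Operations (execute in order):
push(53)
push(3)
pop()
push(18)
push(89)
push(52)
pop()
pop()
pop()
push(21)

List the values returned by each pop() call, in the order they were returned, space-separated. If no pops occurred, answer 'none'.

Answer: 3 18 52 53

Derivation:
push(53): heap contents = [53]
push(3): heap contents = [3, 53]
pop() → 3: heap contents = [53]
push(18): heap contents = [18, 53]
push(89): heap contents = [18, 53, 89]
push(52): heap contents = [18, 52, 53, 89]
pop() → 18: heap contents = [52, 53, 89]
pop() → 52: heap contents = [53, 89]
pop() → 53: heap contents = [89]
push(21): heap contents = [21, 89]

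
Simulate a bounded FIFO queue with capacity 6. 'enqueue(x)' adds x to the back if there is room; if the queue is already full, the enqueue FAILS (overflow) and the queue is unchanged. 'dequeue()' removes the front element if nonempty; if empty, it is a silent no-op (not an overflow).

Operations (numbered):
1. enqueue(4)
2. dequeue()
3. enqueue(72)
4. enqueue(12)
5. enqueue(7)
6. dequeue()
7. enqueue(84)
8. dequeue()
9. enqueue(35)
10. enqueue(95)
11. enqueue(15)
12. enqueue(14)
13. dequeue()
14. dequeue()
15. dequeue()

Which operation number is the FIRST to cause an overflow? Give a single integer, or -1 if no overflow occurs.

1. enqueue(4): size=1
2. dequeue(): size=0
3. enqueue(72): size=1
4. enqueue(12): size=2
5. enqueue(7): size=3
6. dequeue(): size=2
7. enqueue(84): size=3
8. dequeue(): size=2
9. enqueue(35): size=3
10. enqueue(95): size=4
11. enqueue(15): size=5
12. enqueue(14): size=6
13. dequeue(): size=5
14. dequeue(): size=4
15. dequeue(): size=3

Answer: -1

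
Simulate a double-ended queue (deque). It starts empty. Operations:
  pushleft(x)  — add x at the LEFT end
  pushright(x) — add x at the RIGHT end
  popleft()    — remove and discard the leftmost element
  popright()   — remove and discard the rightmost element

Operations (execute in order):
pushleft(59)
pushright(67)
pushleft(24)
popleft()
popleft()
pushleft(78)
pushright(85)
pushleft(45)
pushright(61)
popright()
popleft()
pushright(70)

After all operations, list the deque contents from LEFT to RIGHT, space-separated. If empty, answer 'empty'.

Answer: 78 67 85 70

Derivation:
pushleft(59): [59]
pushright(67): [59, 67]
pushleft(24): [24, 59, 67]
popleft(): [59, 67]
popleft(): [67]
pushleft(78): [78, 67]
pushright(85): [78, 67, 85]
pushleft(45): [45, 78, 67, 85]
pushright(61): [45, 78, 67, 85, 61]
popright(): [45, 78, 67, 85]
popleft(): [78, 67, 85]
pushright(70): [78, 67, 85, 70]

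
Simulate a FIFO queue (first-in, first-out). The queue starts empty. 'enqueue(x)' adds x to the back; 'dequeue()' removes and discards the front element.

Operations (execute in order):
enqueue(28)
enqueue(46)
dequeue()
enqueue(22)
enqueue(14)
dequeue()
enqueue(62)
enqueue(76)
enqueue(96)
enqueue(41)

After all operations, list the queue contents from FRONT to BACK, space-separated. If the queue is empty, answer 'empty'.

Answer: 22 14 62 76 96 41

Derivation:
enqueue(28): [28]
enqueue(46): [28, 46]
dequeue(): [46]
enqueue(22): [46, 22]
enqueue(14): [46, 22, 14]
dequeue(): [22, 14]
enqueue(62): [22, 14, 62]
enqueue(76): [22, 14, 62, 76]
enqueue(96): [22, 14, 62, 76, 96]
enqueue(41): [22, 14, 62, 76, 96, 41]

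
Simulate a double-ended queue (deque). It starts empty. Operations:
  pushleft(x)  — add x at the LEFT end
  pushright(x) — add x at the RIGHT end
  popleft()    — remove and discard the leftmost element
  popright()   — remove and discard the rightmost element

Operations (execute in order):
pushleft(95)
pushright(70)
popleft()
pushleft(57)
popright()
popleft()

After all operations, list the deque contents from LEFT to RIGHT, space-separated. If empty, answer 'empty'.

Answer: empty

Derivation:
pushleft(95): [95]
pushright(70): [95, 70]
popleft(): [70]
pushleft(57): [57, 70]
popright(): [57]
popleft(): []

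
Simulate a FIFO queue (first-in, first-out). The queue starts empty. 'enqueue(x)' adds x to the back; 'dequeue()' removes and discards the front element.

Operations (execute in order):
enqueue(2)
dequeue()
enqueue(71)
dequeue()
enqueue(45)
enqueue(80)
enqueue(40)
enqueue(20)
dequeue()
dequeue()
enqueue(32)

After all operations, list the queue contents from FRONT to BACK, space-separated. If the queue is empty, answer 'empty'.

Answer: 40 20 32

Derivation:
enqueue(2): [2]
dequeue(): []
enqueue(71): [71]
dequeue(): []
enqueue(45): [45]
enqueue(80): [45, 80]
enqueue(40): [45, 80, 40]
enqueue(20): [45, 80, 40, 20]
dequeue(): [80, 40, 20]
dequeue(): [40, 20]
enqueue(32): [40, 20, 32]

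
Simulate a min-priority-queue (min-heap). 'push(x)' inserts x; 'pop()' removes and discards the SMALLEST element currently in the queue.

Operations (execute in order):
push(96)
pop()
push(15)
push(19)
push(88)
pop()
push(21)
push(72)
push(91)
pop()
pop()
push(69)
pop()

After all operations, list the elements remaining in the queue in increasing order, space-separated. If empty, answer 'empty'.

Answer: 72 88 91

Derivation:
push(96): heap contents = [96]
pop() → 96: heap contents = []
push(15): heap contents = [15]
push(19): heap contents = [15, 19]
push(88): heap contents = [15, 19, 88]
pop() → 15: heap contents = [19, 88]
push(21): heap contents = [19, 21, 88]
push(72): heap contents = [19, 21, 72, 88]
push(91): heap contents = [19, 21, 72, 88, 91]
pop() → 19: heap contents = [21, 72, 88, 91]
pop() → 21: heap contents = [72, 88, 91]
push(69): heap contents = [69, 72, 88, 91]
pop() → 69: heap contents = [72, 88, 91]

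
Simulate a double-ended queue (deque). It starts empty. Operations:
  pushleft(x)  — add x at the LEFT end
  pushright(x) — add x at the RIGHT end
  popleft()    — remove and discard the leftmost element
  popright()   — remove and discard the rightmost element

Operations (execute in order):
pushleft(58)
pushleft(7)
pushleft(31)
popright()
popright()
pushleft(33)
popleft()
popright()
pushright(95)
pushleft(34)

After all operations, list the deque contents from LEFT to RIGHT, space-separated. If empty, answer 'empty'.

Answer: 34 95

Derivation:
pushleft(58): [58]
pushleft(7): [7, 58]
pushleft(31): [31, 7, 58]
popright(): [31, 7]
popright(): [31]
pushleft(33): [33, 31]
popleft(): [31]
popright(): []
pushright(95): [95]
pushleft(34): [34, 95]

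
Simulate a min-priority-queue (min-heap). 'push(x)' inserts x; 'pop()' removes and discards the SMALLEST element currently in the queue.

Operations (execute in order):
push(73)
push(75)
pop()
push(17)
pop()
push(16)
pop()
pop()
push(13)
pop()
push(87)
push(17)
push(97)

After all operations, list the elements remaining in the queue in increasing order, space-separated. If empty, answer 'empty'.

Answer: 17 87 97

Derivation:
push(73): heap contents = [73]
push(75): heap contents = [73, 75]
pop() → 73: heap contents = [75]
push(17): heap contents = [17, 75]
pop() → 17: heap contents = [75]
push(16): heap contents = [16, 75]
pop() → 16: heap contents = [75]
pop() → 75: heap contents = []
push(13): heap contents = [13]
pop() → 13: heap contents = []
push(87): heap contents = [87]
push(17): heap contents = [17, 87]
push(97): heap contents = [17, 87, 97]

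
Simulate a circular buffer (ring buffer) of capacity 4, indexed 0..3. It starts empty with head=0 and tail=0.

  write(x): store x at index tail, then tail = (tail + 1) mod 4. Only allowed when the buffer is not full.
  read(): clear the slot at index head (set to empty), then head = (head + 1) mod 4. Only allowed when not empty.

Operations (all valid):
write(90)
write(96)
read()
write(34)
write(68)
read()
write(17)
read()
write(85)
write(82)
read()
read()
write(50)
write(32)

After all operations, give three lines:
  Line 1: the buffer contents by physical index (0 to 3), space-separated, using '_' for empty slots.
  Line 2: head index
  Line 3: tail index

write(90): buf=[90 _ _ _], head=0, tail=1, size=1
write(96): buf=[90 96 _ _], head=0, tail=2, size=2
read(): buf=[_ 96 _ _], head=1, tail=2, size=1
write(34): buf=[_ 96 34 _], head=1, tail=3, size=2
write(68): buf=[_ 96 34 68], head=1, tail=0, size=3
read(): buf=[_ _ 34 68], head=2, tail=0, size=2
write(17): buf=[17 _ 34 68], head=2, tail=1, size=3
read(): buf=[17 _ _ 68], head=3, tail=1, size=2
write(85): buf=[17 85 _ 68], head=3, tail=2, size=3
write(82): buf=[17 85 82 68], head=3, tail=3, size=4
read(): buf=[17 85 82 _], head=0, tail=3, size=3
read(): buf=[_ 85 82 _], head=1, tail=3, size=2
write(50): buf=[_ 85 82 50], head=1, tail=0, size=3
write(32): buf=[32 85 82 50], head=1, tail=1, size=4

Answer: 32 85 82 50
1
1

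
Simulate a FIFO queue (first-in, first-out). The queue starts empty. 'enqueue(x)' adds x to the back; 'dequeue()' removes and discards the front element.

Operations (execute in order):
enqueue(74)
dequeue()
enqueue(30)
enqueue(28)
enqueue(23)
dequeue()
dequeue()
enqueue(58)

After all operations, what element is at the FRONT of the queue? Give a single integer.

enqueue(74): queue = [74]
dequeue(): queue = []
enqueue(30): queue = [30]
enqueue(28): queue = [30, 28]
enqueue(23): queue = [30, 28, 23]
dequeue(): queue = [28, 23]
dequeue(): queue = [23]
enqueue(58): queue = [23, 58]

Answer: 23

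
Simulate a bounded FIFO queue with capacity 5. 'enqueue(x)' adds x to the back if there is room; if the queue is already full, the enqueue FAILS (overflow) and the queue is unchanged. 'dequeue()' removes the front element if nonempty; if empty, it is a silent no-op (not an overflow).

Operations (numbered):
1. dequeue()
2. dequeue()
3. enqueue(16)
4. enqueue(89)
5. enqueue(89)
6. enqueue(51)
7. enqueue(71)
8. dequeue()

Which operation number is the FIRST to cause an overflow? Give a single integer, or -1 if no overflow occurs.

1. dequeue(): empty, no-op, size=0
2. dequeue(): empty, no-op, size=0
3. enqueue(16): size=1
4. enqueue(89): size=2
5. enqueue(89): size=3
6. enqueue(51): size=4
7. enqueue(71): size=5
8. dequeue(): size=4

Answer: -1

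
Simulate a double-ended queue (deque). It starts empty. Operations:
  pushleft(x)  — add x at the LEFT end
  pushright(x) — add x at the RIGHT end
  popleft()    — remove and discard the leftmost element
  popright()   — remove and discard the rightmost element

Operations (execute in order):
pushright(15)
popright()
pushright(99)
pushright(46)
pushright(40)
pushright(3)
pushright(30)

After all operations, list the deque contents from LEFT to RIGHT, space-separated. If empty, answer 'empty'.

Answer: 99 46 40 3 30

Derivation:
pushright(15): [15]
popright(): []
pushright(99): [99]
pushright(46): [99, 46]
pushright(40): [99, 46, 40]
pushright(3): [99, 46, 40, 3]
pushright(30): [99, 46, 40, 3, 30]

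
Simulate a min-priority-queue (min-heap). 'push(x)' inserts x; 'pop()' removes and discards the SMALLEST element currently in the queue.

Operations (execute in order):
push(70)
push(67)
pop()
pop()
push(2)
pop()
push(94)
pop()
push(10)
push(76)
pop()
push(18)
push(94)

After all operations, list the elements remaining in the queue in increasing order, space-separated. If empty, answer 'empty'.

push(70): heap contents = [70]
push(67): heap contents = [67, 70]
pop() → 67: heap contents = [70]
pop() → 70: heap contents = []
push(2): heap contents = [2]
pop() → 2: heap contents = []
push(94): heap contents = [94]
pop() → 94: heap contents = []
push(10): heap contents = [10]
push(76): heap contents = [10, 76]
pop() → 10: heap contents = [76]
push(18): heap contents = [18, 76]
push(94): heap contents = [18, 76, 94]

Answer: 18 76 94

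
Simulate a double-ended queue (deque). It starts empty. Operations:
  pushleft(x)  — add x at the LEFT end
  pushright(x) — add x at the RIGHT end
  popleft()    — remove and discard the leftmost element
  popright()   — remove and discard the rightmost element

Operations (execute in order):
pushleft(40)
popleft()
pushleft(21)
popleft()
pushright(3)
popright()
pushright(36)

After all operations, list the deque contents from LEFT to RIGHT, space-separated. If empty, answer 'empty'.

Answer: 36

Derivation:
pushleft(40): [40]
popleft(): []
pushleft(21): [21]
popleft(): []
pushright(3): [3]
popright(): []
pushright(36): [36]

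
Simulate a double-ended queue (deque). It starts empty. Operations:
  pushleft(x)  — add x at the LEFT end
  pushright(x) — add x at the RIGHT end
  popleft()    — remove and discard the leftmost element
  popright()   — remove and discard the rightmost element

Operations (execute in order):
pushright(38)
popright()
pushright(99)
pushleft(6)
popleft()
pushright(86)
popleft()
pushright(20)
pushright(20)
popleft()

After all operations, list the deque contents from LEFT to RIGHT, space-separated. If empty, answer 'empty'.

Answer: 20 20

Derivation:
pushright(38): [38]
popright(): []
pushright(99): [99]
pushleft(6): [6, 99]
popleft(): [99]
pushright(86): [99, 86]
popleft(): [86]
pushright(20): [86, 20]
pushright(20): [86, 20, 20]
popleft(): [20, 20]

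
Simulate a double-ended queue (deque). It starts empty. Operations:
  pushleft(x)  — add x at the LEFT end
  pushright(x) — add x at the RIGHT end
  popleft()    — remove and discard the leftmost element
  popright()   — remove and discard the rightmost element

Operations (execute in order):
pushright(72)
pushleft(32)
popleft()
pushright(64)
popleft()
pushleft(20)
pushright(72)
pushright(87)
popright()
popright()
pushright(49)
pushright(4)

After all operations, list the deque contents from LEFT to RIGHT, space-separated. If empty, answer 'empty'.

Answer: 20 64 49 4

Derivation:
pushright(72): [72]
pushleft(32): [32, 72]
popleft(): [72]
pushright(64): [72, 64]
popleft(): [64]
pushleft(20): [20, 64]
pushright(72): [20, 64, 72]
pushright(87): [20, 64, 72, 87]
popright(): [20, 64, 72]
popright(): [20, 64]
pushright(49): [20, 64, 49]
pushright(4): [20, 64, 49, 4]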